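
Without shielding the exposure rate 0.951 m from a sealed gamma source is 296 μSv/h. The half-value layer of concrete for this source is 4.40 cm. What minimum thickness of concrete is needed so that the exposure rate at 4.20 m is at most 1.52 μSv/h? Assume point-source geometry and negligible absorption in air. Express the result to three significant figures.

At 4.20 m, distance alone gives 296 × (0.951/4.20)² = 296 × 0.05127 = 15.18 μSv/h.
Further attenuation needed: 15.18/1.52 = 9.987.
n = log₂(9.987) = 3.320 half-value layers.
Thickness = 3.320 × 4.40 cm = 14.61 cm.

14.6 cm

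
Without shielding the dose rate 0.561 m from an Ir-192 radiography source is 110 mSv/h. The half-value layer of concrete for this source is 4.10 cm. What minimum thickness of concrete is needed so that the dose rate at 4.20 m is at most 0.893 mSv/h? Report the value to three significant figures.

4.66 cm

At 4.20 m, distance alone gives 110 × (0.561/4.20)² = 110 × 0.01784 = 1.962 mSv/h.
Further attenuation needed: 1.962/0.893 = 2.197.
n = log₂(2.197) = 1.136 half-value layers.
Thickness = 1.136 × 4.10 cm = 4.658 cm.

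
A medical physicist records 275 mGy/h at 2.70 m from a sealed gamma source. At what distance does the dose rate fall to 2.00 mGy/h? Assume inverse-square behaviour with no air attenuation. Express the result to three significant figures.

By the inverse-square law, d₂ = d₁·√(I₁/I₂).
I₁/I₂ = 275/2.00 = 137.5, so d₂ = 2.70 × √137.5 = 31.66 m.

31.7 m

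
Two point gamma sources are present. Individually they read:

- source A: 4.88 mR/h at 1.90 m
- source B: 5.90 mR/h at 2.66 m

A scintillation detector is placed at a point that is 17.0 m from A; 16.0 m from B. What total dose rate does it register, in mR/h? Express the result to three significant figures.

By superposition, sum each source's inverse-square contribution:
A: 4.88 × (1.90/17.0)² = 0.06096 mR/h
B: 5.90 × (2.66/16.0)² = 0.1631 mR/h
Total = 0.06096 + 0.1631 = 0.2241 mR/h.

0.224 mR/h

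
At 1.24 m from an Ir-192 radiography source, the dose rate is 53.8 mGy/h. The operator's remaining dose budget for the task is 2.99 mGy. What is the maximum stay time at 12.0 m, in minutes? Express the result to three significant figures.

312 min

Intensity scales as (d₁/d₂)², so rate at 12.0 m:
(1.24/12.0)² = 0.01068, so 53.8 × 0.01068 = 0.5746 mGy/h.
Stay time = 2.99 mGy ÷ 0.5746 mGy/h = 5.204 h = 312.2 min.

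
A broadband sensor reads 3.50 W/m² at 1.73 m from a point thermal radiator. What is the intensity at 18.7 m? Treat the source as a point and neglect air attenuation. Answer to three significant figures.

Using I₁d₁² = I₂d₂², the rate at 18.7 m is
3.50 × (1.73/18.7)² = 3.50 × 0.008559 = 0.02996 W/m².

0.0300 W/m²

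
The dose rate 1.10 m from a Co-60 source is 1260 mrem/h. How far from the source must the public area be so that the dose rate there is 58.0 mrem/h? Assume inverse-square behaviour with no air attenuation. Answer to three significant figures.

5.13 m

By the inverse-square law, d₂ = d₁·√(I₁/I₂).
I₁/I₂ = 1260/58.0 = 21.72, so d₂ = 1.10 × √21.72 = 5.127 m.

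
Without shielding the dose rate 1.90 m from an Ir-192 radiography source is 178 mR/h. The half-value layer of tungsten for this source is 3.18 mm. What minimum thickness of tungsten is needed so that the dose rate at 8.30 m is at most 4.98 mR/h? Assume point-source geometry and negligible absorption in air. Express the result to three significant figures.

2.88 mm

At 8.30 m, distance alone gives (1.90/8.30)² = 0.05240, so 178 × 0.05240 = 9.327 mR/h.
Further attenuation needed: 9.327/4.98 = 1.873.
n = log₂(1.873) = 0.9054 half-value layers.
Thickness = 0.9054 × 3.18 mm = 2.879 mm.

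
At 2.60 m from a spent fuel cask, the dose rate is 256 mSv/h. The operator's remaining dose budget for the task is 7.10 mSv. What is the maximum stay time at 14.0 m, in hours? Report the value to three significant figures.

0.804 h

Using I₁d₁² = I₂d₂², rate at 14.0 m:
256 × (2.60/14.0)² = 256 × 0.03449 = 8.829 mSv/h.
Stay time = 7.10 mSv ÷ 8.829 mSv/h = 0.8042 h.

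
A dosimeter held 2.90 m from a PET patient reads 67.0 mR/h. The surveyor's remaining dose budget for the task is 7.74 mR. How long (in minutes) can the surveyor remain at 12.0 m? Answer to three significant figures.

119 min

Using I₁d₁² = I₂d₂², rate at 12.0 m:
67.0 × (2.90/12.0)² = 67.0 × 0.05840 = 3.913 mR/h.
Stay time = 7.74 mR ÷ 3.913 mR/h = 1.978 h = 118.7 min.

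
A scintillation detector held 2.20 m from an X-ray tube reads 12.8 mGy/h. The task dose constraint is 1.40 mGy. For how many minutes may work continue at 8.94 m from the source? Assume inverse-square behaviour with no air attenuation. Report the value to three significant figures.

By the inverse-square law, rate at 8.94 m:
(2.20/8.94)² = 0.06056, so 12.8 × 0.06056 = 0.7752 mGy/h.
Stay time = 1.40 mGy ÷ 0.7752 mGy/h = 1.806 h = 108.4 min.

108 min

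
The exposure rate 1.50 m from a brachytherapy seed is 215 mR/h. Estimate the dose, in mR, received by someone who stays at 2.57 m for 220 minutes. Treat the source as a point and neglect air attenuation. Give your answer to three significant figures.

269 mR

Since intensity falls as 1/r², rate at 2.57 m:
(1.50/2.57)² = 0.3407, so 215 × 0.3407 = 73.25 mR/h.
Dose = rate × time = 73.25 mR/h × 3.667 h = 268.6 mR.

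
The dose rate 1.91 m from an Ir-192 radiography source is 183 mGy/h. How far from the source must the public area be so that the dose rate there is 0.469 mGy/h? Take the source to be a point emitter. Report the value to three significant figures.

37.7 m

Since intensity falls as 1/r², d₂ = d₁·√(I₁/I₂).
I₁/I₂ = 183/0.469 = 390.2, so d₂ = 1.91 × √390.2 = 37.73 m.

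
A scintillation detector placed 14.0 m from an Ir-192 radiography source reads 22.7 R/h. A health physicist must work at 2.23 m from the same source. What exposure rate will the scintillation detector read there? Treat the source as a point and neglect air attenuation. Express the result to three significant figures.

Intensity scales as (d₁/d₂)², so scaling from 14.0 m to 2.23 m:
22.7 × (14.0/2.23)² = 22.7 × 39.41 = 894.6 R/h.

895 R/h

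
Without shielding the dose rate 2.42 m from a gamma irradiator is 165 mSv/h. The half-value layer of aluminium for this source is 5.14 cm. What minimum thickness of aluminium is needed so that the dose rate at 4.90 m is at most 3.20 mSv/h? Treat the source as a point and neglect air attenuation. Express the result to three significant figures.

18.8 cm

At 4.90 m, distance alone gives (2.42/4.90)² = 0.2439, so 165 × 0.2439 = 40.24 mSv/h.
Further attenuation needed: 40.24/3.20 = 12.57.
n = log₂(12.57) = 3.652 half-value layers.
Thickness = 3.652 × 5.14 cm = 18.77 cm.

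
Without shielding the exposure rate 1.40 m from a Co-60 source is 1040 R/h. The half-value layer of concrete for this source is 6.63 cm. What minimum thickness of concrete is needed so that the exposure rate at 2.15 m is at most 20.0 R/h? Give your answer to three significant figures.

29.6 cm

At 2.15 m, distance alone gives 1040 × (1.40/2.15)² = 1040 × 0.4240 = 441.0 R/h.
Further attenuation needed: 441.0/20.0 = 22.05.
n = log₂(22.05) = 4.463 half-value layers.
Thickness = 4.463 × 6.63 cm = 29.59 cm.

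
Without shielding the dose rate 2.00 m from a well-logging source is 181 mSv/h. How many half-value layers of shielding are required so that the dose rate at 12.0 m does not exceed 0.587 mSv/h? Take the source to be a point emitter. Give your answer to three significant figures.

3.10 half-value layers

At 12.0 m, distance alone gives 181 × (2.00/12.0)² = 181 × 0.02778 = 5.028 mSv/h.
Further attenuation needed: 5.028/0.587 = 8.566.
n = log₂(8.566) = 3.099 half-value layers.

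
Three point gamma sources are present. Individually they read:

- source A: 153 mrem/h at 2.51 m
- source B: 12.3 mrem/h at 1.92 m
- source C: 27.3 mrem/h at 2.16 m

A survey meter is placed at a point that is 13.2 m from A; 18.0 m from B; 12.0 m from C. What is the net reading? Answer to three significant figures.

Each source contributes Iᵢ·(dᵢ/rᵢ)²; contributions add.
A: 153 × (2.51/13.2)² = 5.532 mrem/h
B: 12.3 × (1.92/18.0)² = 0.1399 mrem/h
C: 27.3 × (2.16/12.0)² = 0.8845 mrem/h
Total = 5.532 + 0.1399 + 0.8845 = 6.556 mrem/h.

6.56 mrem/h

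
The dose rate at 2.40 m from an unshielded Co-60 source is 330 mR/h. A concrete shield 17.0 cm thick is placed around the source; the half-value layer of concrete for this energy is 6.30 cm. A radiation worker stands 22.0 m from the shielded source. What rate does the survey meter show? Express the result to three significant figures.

0.605 mR/h

Distance alone: 330 × (2.40/22.0)² = 330 × 0.01190 = 3.927 mR/h.
Shield: 17.0/6.30 = 2.698 half-value layers → attenuation 2^(−2.698) = 0.1541.
Combined: 3.927 × 0.1541 = 0.6052 mR/h.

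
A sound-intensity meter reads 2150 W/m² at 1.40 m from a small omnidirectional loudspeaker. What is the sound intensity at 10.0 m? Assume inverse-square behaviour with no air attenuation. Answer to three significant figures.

Intensity scales as (d₁/d₂)², so the rate at 10.0 m is
(1.40/10.0)² = 0.01960, so 2150 × 0.01960 = 42.14 W/m².

42.1 W/m²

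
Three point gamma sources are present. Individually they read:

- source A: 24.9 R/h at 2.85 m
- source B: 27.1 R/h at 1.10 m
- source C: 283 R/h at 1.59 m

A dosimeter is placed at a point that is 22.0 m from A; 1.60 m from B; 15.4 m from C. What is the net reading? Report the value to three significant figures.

Each source contributes Iᵢ·(dᵢ/rᵢ)²; contributions add.
A: 24.9 × (2.85/22.0)² = 0.4179 R/h
B: 27.1 × (1.10/1.60)² = 12.81 R/h
C: 283 × (1.59/15.4)² = 3.017 R/h
Total = 0.4179 + 12.81 + 3.017 = 16.24 R/h.

16.2 R/h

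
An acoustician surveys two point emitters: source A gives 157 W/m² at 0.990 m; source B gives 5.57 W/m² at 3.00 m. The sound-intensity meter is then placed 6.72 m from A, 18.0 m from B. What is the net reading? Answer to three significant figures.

3.56 W/m²

By superposition, sum each source's inverse-square contribution:
A: 157 × (0.990/6.72)² = 3.407 W/m²
B: 5.57 × (3.00/18.0)² = 0.1547 W/m²
Total = 3.407 + 0.1547 = 3.562 W/m².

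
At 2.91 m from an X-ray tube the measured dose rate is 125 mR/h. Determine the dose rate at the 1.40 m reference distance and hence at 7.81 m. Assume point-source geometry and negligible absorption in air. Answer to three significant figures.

540 mR/h; 17.4 mR/h

Applying the 1/r² law,
At 1.40 m: (2.91/1.40)² = 4.320, so 125 × 4.320 = 540.0 mR/h
At 7.81 m: (1.40/7.81)² = 0.03213, so 540.0 × 0.03213 = 17.35 mR/h.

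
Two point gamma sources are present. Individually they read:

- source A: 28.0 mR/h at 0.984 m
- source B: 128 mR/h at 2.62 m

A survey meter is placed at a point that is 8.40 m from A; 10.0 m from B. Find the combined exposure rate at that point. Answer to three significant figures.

9.17 mR/h

Each source contributes Iᵢ·(dᵢ/rᵢ)²; contributions add.
A: 28.0 × (0.984/8.40)² = 0.3842 mR/h
B: 128 × (2.62/10.0)² = 8.786 mR/h
Total = 0.3842 + 8.786 = 9.170 mR/h.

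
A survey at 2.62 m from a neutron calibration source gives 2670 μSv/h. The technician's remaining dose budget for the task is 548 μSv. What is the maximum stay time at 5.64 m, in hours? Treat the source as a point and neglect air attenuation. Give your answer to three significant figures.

Intensity scales as (d₁/d₂)², so rate at 5.64 m:
(2.62/5.64)² = 0.2158, so 2670 × 0.2158 = 576.2 μSv/h.
Stay time = 548 μSv ÷ 576.2 μSv/h = 0.9511 h.

0.951 h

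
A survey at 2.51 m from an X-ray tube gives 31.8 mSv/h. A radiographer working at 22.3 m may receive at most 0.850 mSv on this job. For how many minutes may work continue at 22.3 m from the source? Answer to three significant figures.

By the inverse-square law, rate at 22.3 m:
(2.51/22.3)² = 0.01267, so 31.8 × 0.01267 = 0.4029 mSv/h.
Stay time = 0.850 mSv ÷ 0.4029 mSv/h = 2.110 h = 126.6 min.

127 min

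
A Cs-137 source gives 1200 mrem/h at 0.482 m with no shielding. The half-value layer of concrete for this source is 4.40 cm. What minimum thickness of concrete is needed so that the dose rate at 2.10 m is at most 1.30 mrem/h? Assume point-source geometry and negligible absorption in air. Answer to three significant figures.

24.7 cm

At 2.10 m, distance alone gives 1200 × (0.482/2.10)² = 1200 × 0.05268 = 63.22 mrem/h.
Further attenuation needed: 63.22/1.30 = 48.63.
n = log₂(48.63) = 5.604 half-value layers.
Thickness = 5.604 × 4.40 cm = 24.66 cm.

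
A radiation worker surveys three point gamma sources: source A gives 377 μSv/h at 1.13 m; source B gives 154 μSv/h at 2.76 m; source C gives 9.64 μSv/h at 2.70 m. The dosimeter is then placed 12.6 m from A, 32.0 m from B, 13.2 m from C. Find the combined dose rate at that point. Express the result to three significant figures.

4.58 μSv/h

Each source contributes Iᵢ·(dᵢ/rᵢ)²; contributions add.
A: 377 × (1.13/12.6)² = 3.032 μSv/h
B: 154 × (2.76/32.0)² = 1.146 μSv/h
C: 9.64 × (2.70/13.2)² = 0.4033 μSv/h
Total = 3.032 + 1.146 + 0.4033 = 4.581 μSv/h.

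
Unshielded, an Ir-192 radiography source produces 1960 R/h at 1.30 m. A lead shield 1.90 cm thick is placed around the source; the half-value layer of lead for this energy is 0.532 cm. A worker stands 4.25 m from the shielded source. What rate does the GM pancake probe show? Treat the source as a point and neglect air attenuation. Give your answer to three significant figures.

15.4 R/h

Distance alone: 1960 × (1.30/4.25)² = 1960 × 0.09356 = 183.4 R/h.
Shield: 1.90/0.532 = 3.571 half-value layers → attenuation 2^(−3.571) = 0.08414.
Combined: 183.4 × 0.08414 = 15.43 R/h.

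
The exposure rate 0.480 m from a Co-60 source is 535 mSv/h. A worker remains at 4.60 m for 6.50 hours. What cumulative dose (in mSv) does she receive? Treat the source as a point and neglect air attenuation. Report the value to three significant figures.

By the inverse-square law, rate at 4.60 m:
(0.480/4.60)² = 0.01089, so 535 × 0.01089 = 5.826 mSv/h.
Dose = rate × time = 5.826 mSv/h × 6.500 h = 37.87 mSv.

37.9 mSv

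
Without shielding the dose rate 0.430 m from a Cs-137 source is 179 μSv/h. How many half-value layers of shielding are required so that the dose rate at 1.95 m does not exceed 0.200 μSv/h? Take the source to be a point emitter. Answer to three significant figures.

At 1.95 m, distance alone gives 179 × (0.430/1.95)² = 179 × 0.04863 = 8.705 μSv/h.
Further attenuation needed: 8.705/0.200 = 43.52.
n = log₂(43.52) = 5.444 half-value layers.

5.44 half-value layers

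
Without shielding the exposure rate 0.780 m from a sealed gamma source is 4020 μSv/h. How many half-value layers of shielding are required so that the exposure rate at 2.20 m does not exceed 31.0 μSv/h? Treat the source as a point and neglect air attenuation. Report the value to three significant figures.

At 2.20 m, distance alone gives 4020 × (0.780/2.20)² = 4020 × 0.1257 = 505.3 μSv/h.
Further attenuation needed: 505.3/31.0 = 16.30.
n = log₂(16.30) = 4.027 half-value layers.

4.03 half-value layers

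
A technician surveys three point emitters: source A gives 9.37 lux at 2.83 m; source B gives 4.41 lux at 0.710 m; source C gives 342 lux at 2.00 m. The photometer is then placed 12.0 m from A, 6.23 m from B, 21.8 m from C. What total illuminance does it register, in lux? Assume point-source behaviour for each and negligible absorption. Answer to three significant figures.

3.46 lux

By superposition, sum each source's inverse-square contribution:
A: 9.37 × (2.83/12.0)² = 0.5211 lux
B: 4.41 × (0.710/6.23)² = 0.05728 lux
C: 342 × (2.00/21.8)² = 2.879 lux
Total = 0.5211 + 0.05728 + 2.879 = 3.457 lux.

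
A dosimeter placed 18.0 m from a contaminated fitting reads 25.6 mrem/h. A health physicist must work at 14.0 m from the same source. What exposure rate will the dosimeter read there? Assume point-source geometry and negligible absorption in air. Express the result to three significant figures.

Since intensity falls as 1/r², scaling from 18.0 m to 14.0 m:
25.6 × (18.0/14.0)² = 25.6 × 1.653 = 42.32 mrem/h.

42.3 mrem/h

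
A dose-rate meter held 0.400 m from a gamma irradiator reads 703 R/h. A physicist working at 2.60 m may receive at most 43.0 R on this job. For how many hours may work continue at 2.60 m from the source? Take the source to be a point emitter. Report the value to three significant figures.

Using I₁d₁² = I₂d₂², rate at 2.60 m:
(0.400/2.60)² = 0.02367, so 703 × 0.02367 = 16.64 R/h.
Stay time = 43.0 R ÷ 16.64 R/h = 2.584 h.

2.58 h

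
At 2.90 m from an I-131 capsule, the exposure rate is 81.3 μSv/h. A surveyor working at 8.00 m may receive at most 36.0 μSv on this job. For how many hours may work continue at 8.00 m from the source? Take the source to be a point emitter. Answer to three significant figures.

3.37 h

Using I₁d₁² = I₂d₂², rate at 8.00 m:
(2.90/8.00)² = 0.1314, so 81.3 × 0.1314 = 10.68 μSv/h.
Stay time = 36.0 μSv ÷ 10.68 μSv/h = 3.371 h.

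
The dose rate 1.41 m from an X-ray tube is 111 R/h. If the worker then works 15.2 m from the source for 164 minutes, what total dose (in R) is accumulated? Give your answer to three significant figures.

2.61 R

Using I₁d₁² = I₂d₂², rate at 15.2 m:
(1.41/15.2)² = 0.008605, so 111 × 0.008605 = 0.9552 R/h.
Dose = rate × time = 0.9552 R/h × 2.733 h = 2.611 R.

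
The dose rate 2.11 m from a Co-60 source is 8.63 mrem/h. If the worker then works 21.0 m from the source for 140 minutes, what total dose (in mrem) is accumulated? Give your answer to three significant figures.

0.203 mrem

Since intensity falls as 1/r², rate at 21.0 m:
(2.11/21.0)² = 0.01010, so 8.63 × 0.01010 = 0.08716 mrem/h.
Dose = rate × time = 0.08716 mrem/h × 2.333 h = 0.2033 mrem.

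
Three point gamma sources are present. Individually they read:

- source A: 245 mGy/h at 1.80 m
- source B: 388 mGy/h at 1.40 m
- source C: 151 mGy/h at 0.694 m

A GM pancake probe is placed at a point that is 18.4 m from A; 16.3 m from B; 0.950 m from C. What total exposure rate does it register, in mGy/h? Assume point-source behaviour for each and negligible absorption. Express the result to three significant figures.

85.8 mGy/h

Each source contributes Iᵢ·(dᵢ/rᵢ)²; contributions add.
A: 245 × (1.80/18.4)² = 2.345 mGy/h
B: 388 × (1.40/16.3)² = 2.862 mGy/h
C: 151 × (0.694/0.950)² = 80.58 mGy/h
Total = 2.345 + 2.862 + 80.58 = 85.79 mGy/h.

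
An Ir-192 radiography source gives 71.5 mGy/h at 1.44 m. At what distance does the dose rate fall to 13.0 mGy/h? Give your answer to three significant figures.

3.38 m

Intensity scales as (d₁/d₂)², so d₂ = d₁·√(I₁/I₂).
I₁/I₂ = 71.5/13.0 = 5.500, so d₂ = 1.44 × √5.500 = 3.377 m.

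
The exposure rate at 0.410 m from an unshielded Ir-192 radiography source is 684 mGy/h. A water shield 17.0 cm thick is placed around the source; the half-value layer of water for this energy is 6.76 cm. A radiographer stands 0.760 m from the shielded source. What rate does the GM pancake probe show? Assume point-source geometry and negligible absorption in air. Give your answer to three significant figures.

34.8 mGy/h

Distance alone: (0.410/0.760)² = 0.2910, so 684 × 0.2910 = 199.0 mGy/h.
Shield: 17.0/6.76 = 2.515 half-value layers → attenuation 2^(−2.515) = 0.1749.
Combined: 199.0 × 0.1749 = 34.81 mGy/h.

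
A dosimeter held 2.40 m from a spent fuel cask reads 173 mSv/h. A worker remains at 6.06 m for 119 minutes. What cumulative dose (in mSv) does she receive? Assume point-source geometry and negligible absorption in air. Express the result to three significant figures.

53.8 mSv

Since intensity falls as 1/r², rate at 6.06 m:
173 × (2.40/6.06)² = 173 × 0.1568 = 27.13 mSv/h.
Dose = rate × time = 27.13 mSv/h × 1.983 h = 53.80 mSv.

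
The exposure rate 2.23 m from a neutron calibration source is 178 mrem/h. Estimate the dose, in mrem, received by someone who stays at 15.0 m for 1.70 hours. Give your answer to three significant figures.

Applying the 1/r² law, rate at 15.0 m:
(2.23/15.0)² = 0.02210, so 178 × 0.02210 = 3.934 mrem/h.
Dose = rate × time = 3.934 mrem/h × 1.700 h = 6.688 mrem.

6.69 mrem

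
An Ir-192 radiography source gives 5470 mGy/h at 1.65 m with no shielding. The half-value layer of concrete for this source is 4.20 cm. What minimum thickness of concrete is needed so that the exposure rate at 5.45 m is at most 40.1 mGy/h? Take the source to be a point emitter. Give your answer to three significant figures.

15.3 cm

At 5.45 m, distance alone gives 5470 × (1.65/5.45)² = 5470 × 0.09166 = 501.4 mGy/h.
Further attenuation needed: 501.4/40.1 = 12.50.
n = log₂(12.50) = 3.644 half-value layers.
Thickness = 3.644 × 4.20 cm = 15.30 cm.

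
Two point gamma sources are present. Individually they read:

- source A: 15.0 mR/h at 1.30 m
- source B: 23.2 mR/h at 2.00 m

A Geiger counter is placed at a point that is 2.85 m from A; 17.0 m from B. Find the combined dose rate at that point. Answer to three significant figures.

3.44 mR/h

By superposition, sum each source's inverse-square contribution:
A: 15.0 × (1.30/2.85)² = 3.121 mR/h
B: 23.2 × (2.00/17.0)² = 0.3211 mR/h
Total = 3.121 + 0.3211 = 3.442 mR/h.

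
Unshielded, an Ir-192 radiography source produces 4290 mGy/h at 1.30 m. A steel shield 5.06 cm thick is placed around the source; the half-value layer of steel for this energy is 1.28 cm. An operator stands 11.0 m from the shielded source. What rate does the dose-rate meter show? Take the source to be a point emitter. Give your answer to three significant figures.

3.87 mGy/h

Distance alone: (1.30/11.0)² = 0.01397, so 4290 × 0.01397 = 59.93 mGy/h.
Shield: 5.06/1.28 = 3.953 half-value layers → attenuation 2^(−3.953) = 0.06457.
Combined: 59.93 × 0.06457 = 3.870 mGy/h.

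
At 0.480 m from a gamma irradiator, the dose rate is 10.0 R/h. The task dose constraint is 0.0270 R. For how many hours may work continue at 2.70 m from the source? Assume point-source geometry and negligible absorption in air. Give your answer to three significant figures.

0.0854 h

Applying the 1/r² law, rate at 2.70 m:
(0.480/2.70)² = 0.03160, so 10.0 × 0.03160 = 0.3160 R/h.
Stay time = 0.0270 R ÷ 0.3160 R/h = 0.08544 h.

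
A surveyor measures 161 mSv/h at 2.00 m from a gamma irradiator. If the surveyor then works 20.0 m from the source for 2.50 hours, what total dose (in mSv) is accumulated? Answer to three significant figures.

Since intensity falls as 1/r², rate at 20.0 m:
161 × (2.00/20.0)² = 161 × 0.01000 = 1.610 mSv/h.
Dose = rate × time = 1.610 mSv/h × 2.500 h = 4.025 mSv.

4.03 mSv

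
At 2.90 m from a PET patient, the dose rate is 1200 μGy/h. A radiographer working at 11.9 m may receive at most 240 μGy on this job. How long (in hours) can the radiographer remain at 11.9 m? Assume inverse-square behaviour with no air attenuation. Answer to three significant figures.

Since intensity falls as 1/r², rate at 11.9 m:
1200 × (2.90/11.9)² = 1200 × 0.05939 = 71.27 μGy/h.
Stay time = 240 μGy ÷ 71.27 μGy/h = 3.367 h.

3.37 h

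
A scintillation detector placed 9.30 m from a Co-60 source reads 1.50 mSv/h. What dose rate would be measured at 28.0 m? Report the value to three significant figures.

0.165 mSv/h

Since intensity falls as 1/r², scaling from 9.30 m to 28.0 m:
(9.30/28.0)² = 0.1103, so 1.50 × 0.1103 = 0.1654 mSv/h.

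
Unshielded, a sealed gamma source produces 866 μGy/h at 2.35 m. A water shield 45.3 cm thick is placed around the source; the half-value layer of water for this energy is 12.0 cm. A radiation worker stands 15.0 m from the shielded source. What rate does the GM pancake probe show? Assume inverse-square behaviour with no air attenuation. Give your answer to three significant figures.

Distance alone: 866 × (2.35/15.0)² = 866 × 0.02454 = 21.25 μGy/h.
Shield: 45.3/12.0 = 3.775 half-value layers → attenuation 2^(−3.775) = 0.07305.
Combined: 21.25 × 0.07305 = 1.552 μGy/h.

1.55 μGy/h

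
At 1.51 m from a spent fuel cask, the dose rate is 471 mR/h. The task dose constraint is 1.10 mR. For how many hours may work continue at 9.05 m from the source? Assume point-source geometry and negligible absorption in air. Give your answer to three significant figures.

Applying the 1/r² law, rate at 9.05 m:
471 × (1.51/9.05)² = 471 × 0.02784 = 13.11 mR/h.
Stay time = 1.10 mR ÷ 13.11 mR/h = 0.08391 h.

0.0839 h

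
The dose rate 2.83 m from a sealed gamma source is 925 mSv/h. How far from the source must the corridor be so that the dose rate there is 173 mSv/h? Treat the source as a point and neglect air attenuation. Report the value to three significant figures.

Intensity scales as (d₁/d₂)², so d₂ = d₁·√(I₁/I₂).
I₁/I₂ = 925/173 = 5.347, so d₂ = 2.83 × √5.347 = 6.544 m.

6.54 m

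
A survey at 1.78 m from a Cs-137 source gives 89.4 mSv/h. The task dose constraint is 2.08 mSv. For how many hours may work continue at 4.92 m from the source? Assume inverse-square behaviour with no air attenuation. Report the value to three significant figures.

0.178 h

Applying the 1/r² law, rate at 4.92 m:
(1.78/4.92)² = 0.1309, so 89.4 × 0.1309 = 11.70 mSv/h.
Stay time = 2.08 mSv ÷ 11.70 mSv/h = 0.1778 h.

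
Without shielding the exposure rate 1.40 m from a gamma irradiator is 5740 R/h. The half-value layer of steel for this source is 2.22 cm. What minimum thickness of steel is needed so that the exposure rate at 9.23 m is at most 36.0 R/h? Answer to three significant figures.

At 9.23 m, distance alone gives 5740 × (1.40/9.23)² = 5740 × 0.02301 = 132.1 R/h.
Further attenuation needed: 132.1/36.0 = 3.669.
n = log₂(3.669) = 1.875 half-value layers.
Thickness = 1.875 × 2.22 cm = 4.163 cm.

4.16 cm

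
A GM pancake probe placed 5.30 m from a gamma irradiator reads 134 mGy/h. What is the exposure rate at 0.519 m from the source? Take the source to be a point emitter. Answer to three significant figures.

Intensity scales as (d₁/d₂)², so scaling from 5.30 m to 0.519 m:
(5.30/0.519)² = 104.3, so 134 × 104.3 = 13980 mGy/h.

14000 mGy/h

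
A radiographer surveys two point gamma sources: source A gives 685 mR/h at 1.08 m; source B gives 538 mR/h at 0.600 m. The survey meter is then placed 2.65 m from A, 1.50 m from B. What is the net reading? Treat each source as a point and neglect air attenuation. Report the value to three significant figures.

200 mR/h

By superposition, sum each source's inverse-square contribution:
A: 685 × (1.08/2.65)² = 113.8 mR/h
B: 538 × (0.600/1.50)² = 86.08 mR/h
Total = 113.8 + 86.08 = 199.9 mR/h.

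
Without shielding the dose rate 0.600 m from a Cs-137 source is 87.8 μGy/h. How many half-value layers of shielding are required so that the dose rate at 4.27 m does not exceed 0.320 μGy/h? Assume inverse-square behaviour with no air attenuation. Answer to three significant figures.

2.44 half-value layers

At 4.27 m, distance alone gives (0.600/4.27)² = 0.01974, so 87.8 × 0.01974 = 1.733 μGy/h.
Further attenuation needed: 1.733/0.320 = 5.416.
n = log₂(5.416) = 2.437 half-value layers.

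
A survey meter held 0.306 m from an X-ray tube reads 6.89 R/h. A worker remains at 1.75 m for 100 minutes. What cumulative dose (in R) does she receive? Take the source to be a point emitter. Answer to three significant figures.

0.351 R

Since intensity falls as 1/r², rate at 1.75 m:
(0.306/1.75)² = 0.03058, so 6.89 × 0.03058 = 0.2107 R/h.
Dose = rate × time = 0.2107 R/h × 1.667 h = 0.3512 R.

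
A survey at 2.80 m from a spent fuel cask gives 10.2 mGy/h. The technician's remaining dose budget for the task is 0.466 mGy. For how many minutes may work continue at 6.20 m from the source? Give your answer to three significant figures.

13.4 min

Since intensity falls as 1/r², rate at 6.20 m:
(2.80/6.20)² = 0.2040, so 10.2 × 0.2040 = 2.081 mGy/h.
Stay time = 0.466 mGy ÷ 2.081 mGy/h = 0.2239 h = 13.43 min.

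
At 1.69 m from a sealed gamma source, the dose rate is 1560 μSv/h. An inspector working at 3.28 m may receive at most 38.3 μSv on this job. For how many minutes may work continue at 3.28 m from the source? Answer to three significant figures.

5.55 min

Since intensity falls as 1/r², rate at 3.28 m:
(1.69/3.28)² = 0.2655, so 1560 × 0.2655 = 414.2 μSv/h.
Stay time = 38.3 μSv ÷ 414.2 μSv/h = 0.09247 h = 5.548 min.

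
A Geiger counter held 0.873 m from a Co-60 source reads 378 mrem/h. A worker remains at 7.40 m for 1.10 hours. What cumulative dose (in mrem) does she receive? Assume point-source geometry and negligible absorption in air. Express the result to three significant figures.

5.79 mrem

Since intensity falls as 1/r², rate at 7.40 m:
(0.873/7.40)² = 0.01392, so 378 × 0.01392 = 5.262 mrem/h.
Dose = rate × time = 5.262 mrem/h × 1.100 h = 5.788 mrem.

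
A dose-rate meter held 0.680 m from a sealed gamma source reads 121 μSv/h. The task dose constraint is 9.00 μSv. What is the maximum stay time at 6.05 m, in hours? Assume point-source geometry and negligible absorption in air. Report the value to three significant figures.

5.89 h

Intensity scales as (d₁/d₂)², so rate at 6.05 m:
(0.680/6.05)² = 0.01263, so 121 × 0.01263 = 1.528 μSv/h.
Stay time = 9.00 μSv ÷ 1.528 μSv/h = 5.890 h.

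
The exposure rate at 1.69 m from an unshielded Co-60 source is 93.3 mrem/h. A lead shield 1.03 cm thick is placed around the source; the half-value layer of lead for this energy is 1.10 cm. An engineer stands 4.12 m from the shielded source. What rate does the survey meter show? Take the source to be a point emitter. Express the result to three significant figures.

8.20 mrem/h

Distance alone: 93.3 × (1.69/4.12)² = 93.3 × 0.1683 = 15.70 mrem/h.
Shield: 1.03/1.10 = 0.9364 half-value layers → attenuation 2^(−0.9364) = 0.5225.
Combined: 15.70 × 0.5225 = 8.203 mrem/h.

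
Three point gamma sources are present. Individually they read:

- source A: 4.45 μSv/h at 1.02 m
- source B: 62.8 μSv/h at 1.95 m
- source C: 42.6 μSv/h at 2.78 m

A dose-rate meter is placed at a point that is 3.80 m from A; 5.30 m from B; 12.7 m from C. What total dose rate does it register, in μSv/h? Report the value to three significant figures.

Each source contributes Iᵢ·(dᵢ/rᵢ)²; contributions add.
A: 4.45 × (1.02/3.80)² = 0.3206 μSv/h
B: 62.8 × (1.95/5.30)² = 8.501 μSv/h
C: 42.6 × (2.78/12.7)² = 2.041 μSv/h
Total = 0.3206 + 8.501 + 2.041 = 10.86 μSv/h.

10.9 μSv/h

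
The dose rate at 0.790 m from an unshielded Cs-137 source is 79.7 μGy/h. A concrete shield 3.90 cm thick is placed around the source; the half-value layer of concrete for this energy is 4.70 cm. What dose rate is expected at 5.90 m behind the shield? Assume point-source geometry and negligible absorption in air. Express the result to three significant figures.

0.804 μGy/h

Distance alone: (0.790/5.90)² = 0.01793, so 79.7 × 0.01793 = 1.429 μGy/h.
Shield: 3.90/4.70 = 0.8298 half-value layers → attenuation 2^(−0.8298) = 0.5626.
Combined: 1.429 × 0.5626 = 0.8040 μGy/h.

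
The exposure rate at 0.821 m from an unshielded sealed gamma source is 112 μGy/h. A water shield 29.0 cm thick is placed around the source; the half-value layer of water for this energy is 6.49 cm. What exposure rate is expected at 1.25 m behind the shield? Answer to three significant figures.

2.18 μGy/h

Distance alone: (0.821/1.25)² = 0.4314, so 112 × 0.4314 = 48.32 μGy/h.
Shield: 29.0/6.49 = 4.468 half-value layers → attenuation 2^(−4.468) = 0.04519.
Combined: 48.32 × 0.04519 = 2.184 μGy/h.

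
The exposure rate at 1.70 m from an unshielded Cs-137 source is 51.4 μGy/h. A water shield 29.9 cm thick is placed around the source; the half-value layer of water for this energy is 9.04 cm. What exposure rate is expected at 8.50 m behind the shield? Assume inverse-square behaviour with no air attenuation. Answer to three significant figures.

Distance alone: (1.70/8.50)² = 0.04000, so 51.4 × 0.04000 = 2.056 μGy/h.
Shield: 29.9/9.04 = 3.308 half-value layers → attenuation 2^(−3.308) = 0.1010.
Combined: 2.056 × 0.1010 = 0.2077 μGy/h.

0.208 μGy/h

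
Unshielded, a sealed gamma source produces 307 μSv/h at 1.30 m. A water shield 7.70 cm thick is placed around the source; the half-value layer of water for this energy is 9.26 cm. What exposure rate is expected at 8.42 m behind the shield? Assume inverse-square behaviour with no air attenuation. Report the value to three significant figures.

Distance alone: (1.30/8.42)² = 0.02384, so 307 × 0.02384 = 7.319 μSv/h.
Shield: 7.70/9.26 = 0.8315 half-value layers → attenuation 2^(−0.8315) = 0.5619.
Combined: 7.319 × 0.5619 = 4.113 μSv/h.

4.11 μSv/h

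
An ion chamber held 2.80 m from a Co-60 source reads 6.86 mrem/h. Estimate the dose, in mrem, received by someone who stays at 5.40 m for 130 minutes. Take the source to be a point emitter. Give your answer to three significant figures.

Intensity scales as (d₁/d₂)², so rate at 5.40 m:
(2.80/5.40)² = 0.2689, so 6.86 × 0.2689 = 1.845 mrem/h.
Dose = rate × time = 1.845 mrem/h × 2.167 h = 3.998 mrem.

4.00 mrem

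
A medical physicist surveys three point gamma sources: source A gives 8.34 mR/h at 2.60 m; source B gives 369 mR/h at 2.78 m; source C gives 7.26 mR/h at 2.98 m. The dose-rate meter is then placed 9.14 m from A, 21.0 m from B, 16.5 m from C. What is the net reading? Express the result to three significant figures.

Each source contributes Iᵢ·(dᵢ/rᵢ)²; contributions add.
A: 8.34 × (2.60/9.14)² = 0.6749 mR/h
B: 369 × (2.78/21.0)² = 6.467 mR/h
C: 7.26 × (2.98/16.5)² = 0.2368 mR/h
Total = 0.6749 + 6.467 + 0.2368 = 7.379 mR/h.

7.38 mR/h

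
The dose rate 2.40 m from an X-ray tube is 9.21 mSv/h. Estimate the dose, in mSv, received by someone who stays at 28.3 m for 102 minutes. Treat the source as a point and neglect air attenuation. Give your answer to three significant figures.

Since intensity falls as 1/r², rate at 28.3 m:
(2.40/28.3)² = 0.007192, so 9.21 × 0.007192 = 0.06624 mSv/h.
Dose = rate × time = 0.06624 mSv/h × 1.700 h = 0.1126 mSv.

0.113 mSv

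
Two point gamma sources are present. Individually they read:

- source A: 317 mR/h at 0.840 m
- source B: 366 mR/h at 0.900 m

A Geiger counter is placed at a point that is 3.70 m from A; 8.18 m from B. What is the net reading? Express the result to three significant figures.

20.8 mR/h

By superposition, sum each source's inverse-square contribution:
A: 317 × (0.840/3.70)² = 16.34 mR/h
B: 366 × (0.900/8.18)² = 4.431 mR/h
Total = 16.34 + 4.431 = 20.77 mR/h.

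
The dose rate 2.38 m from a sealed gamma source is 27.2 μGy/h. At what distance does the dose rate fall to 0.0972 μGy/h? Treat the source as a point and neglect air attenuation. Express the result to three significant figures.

39.8 m

Using I₁d₁² = I₂d₂², d₂ = d₁·√(I₁/I₂).
I₁/I₂ = 27.2/0.0972 = 279.8, so d₂ = 2.38 × √279.8 = 39.81 m.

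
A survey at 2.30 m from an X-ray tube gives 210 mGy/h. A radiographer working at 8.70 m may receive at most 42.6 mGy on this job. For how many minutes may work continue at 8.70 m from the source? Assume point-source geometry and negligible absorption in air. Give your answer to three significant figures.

174 min

Intensity scales as (d₁/d₂)², so rate at 8.70 m:
210 × (2.30/8.70)² = 210 × 0.06989 = 14.68 mGy/h.
Stay time = 42.6 mGy ÷ 14.68 mGy/h = 2.902 h = 174.1 min.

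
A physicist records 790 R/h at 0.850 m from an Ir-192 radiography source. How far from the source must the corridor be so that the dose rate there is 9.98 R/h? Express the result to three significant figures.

7.56 m

Intensity scales as (d₁/d₂)², so d₂ = d₁·√(I₁/I₂).
I₁/I₂ = 790/9.98 = 79.16, so d₂ = 0.850 × √79.16 = 7.563 m.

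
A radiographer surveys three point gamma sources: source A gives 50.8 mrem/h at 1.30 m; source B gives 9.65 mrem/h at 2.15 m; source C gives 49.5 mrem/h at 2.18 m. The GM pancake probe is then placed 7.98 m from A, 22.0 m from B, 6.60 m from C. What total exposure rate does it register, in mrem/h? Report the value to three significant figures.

6.84 mrem/h

Each source contributes Iᵢ·(dᵢ/rᵢ)²; contributions add.
A: 50.8 × (1.30/7.98)² = 1.348 mrem/h
B: 9.65 × (2.15/22.0)² = 0.09216 mrem/h
C: 49.5 × (2.18/6.60)² = 5.400 mrem/h
Total = 1.348 + 0.09216 + 5.400 = 6.840 mrem/h.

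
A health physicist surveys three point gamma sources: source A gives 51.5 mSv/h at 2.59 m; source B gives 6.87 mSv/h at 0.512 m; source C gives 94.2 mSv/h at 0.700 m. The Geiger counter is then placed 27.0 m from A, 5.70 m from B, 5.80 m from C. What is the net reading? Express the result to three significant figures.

1.90 mSv/h

By superposition, sum each source's inverse-square contribution:
A: 51.5 × (2.59/27.0)² = 0.4739 mSv/h
B: 6.87 × (0.512/5.70)² = 0.05543 mSv/h
C: 94.2 × (0.700/5.80)² = 1.372 mSv/h
Total = 0.4739 + 0.05543 + 1.372 = 1.901 mSv/h.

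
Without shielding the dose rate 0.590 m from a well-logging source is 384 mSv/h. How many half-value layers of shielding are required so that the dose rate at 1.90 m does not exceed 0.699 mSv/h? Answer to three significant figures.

5.73 half-value layers

At 1.90 m, distance alone gives (0.590/1.90)² = 0.09643, so 384 × 0.09643 = 37.03 mSv/h.
Further attenuation needed: 37.03/0.699 = 52.98.
n = log₂(52.98) = 5.727 half-value layers.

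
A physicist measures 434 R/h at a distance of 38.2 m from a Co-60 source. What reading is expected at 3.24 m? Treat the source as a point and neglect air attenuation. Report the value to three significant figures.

60300 R/h

Applying the 1/r² law, the rate at 3.24 m is
(38.2/3.24)² = 139.0, so 434 × 139.0 = 60330 R/h.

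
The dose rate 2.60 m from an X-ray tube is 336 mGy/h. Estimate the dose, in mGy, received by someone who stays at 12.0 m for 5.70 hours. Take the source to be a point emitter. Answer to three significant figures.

89.9 mGy

By the inverse-square law, rate at 12.0 m:
(2.60/12.0)² = 0.04694, so 336 × 0.04694 = 15.77 mGy/h.
Dose = rate × time = 15.77 mGy/h × 5.700 h = 89.89 mGy.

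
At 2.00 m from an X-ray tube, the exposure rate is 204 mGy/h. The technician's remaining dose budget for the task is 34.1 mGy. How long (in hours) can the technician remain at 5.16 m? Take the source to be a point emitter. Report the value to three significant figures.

1.11 h

Intensity scales as (d₁/d₂)², so rate at 5.16 m:
204 × (2.00/5.16)² = 204 × 0.1502 = 30.64 mGy/h.
Stay time = 34.1 mGy ÷ 30.64 mGy/h = 1.113 h.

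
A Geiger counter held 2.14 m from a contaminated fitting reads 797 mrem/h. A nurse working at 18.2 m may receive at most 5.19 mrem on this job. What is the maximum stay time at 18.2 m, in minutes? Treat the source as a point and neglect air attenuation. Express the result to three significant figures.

28.3 min

Since intensity falls as 1/r², rate at 18.2 m:
797 × (2.14/18.2)² = 797 × 0.01383 = 11.02 mrem/h.
Stay time = 5.19 mrem ÷ 11.02 mrem/h = 0.4710 h = 28.26 min.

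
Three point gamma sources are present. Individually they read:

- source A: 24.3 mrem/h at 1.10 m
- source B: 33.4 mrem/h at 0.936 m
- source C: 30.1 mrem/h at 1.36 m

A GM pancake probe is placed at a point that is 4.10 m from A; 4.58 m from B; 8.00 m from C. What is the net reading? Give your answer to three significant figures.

4.01 mrem/h

Each source contributes Iᵢ·(dᵢ/rᵢ)²; contributions add.
A: 24.3 × (1.10/4.10)² = 1.749 mrem/h
B: 33.4 × (0.936/4.58)² = 1.395 mrem/h
C: 30.1 × (1.36/8.00)² = 0.8699 mrem/h
Total = 1.749 + 1.395 + 0.8699 = 4.014 mrem/h.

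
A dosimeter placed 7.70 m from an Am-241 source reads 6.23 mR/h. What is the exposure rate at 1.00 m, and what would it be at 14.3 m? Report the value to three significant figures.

Intensity scales as (d₁/d₂)², so
At 1.00 m: (7.70/1.00)² = 59.29, so 6.23 × 59.29 = 369.4 mR/h
At 14.3 m: 369.4 × (1.00/14.3)² = 369.4 × 0.004890 = 1.806 mR/h.

369 mR/h; 1.81 mR/h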